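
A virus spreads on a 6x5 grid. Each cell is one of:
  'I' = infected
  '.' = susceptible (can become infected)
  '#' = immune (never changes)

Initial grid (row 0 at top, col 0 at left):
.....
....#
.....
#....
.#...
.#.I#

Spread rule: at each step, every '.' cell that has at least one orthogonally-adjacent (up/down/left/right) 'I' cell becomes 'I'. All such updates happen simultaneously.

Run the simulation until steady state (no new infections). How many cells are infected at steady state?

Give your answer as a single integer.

Step 0 (initial): 1 infected
Step 1: +2 new -> 3 infected
Step 2: +3 new -> 6 infected
Step 3: +3 new -> 9 infected
Step 4: +4 new -> 13 infected
Step 5: +3 new -> 16 infected
Step 6: +4 new -> 20 infected
Step 7: +2 new -> 22 infected
Step 8: +1 new -> 23 infected
Step 9: +0 new -> 23 infected

Answer: 23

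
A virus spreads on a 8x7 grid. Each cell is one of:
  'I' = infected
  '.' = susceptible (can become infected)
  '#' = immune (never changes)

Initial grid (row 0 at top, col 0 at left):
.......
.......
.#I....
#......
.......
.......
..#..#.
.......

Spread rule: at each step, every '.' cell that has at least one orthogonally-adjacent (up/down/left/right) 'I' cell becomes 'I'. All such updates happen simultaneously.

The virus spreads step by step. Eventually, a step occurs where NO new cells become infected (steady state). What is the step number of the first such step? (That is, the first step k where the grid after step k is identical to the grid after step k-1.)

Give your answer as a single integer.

Step 0 (initial): 1 infected
Step 1: +3 new -> 4 infected
Step 2: +7 new -> 11 infected
Step 3: +9 new -> 20 infected
Step 4: +10 new -> 30 infected
Step 5: +8 new -> 38 infected
Step 6: +7 new -> 45 infected
Step 7: +4 new -> 49 infected
Step 8: +2 new -> 51 infected
Step 9: +1 new -> 52 infected
Step 10: +0 new -> 52 infected

Answer: 10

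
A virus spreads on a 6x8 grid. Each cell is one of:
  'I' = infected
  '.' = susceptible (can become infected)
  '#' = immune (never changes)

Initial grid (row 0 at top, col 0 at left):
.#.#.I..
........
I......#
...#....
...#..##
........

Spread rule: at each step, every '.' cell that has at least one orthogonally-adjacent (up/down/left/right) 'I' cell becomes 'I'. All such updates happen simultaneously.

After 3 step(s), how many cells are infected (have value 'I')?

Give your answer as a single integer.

Answer: 27

Derivation:
Step 0 (initial): 2 infected
Step 1: +6 new -> 8 infected
Step 2: +9 new -> 17 infected
Step 3: +10 new -> 27 infected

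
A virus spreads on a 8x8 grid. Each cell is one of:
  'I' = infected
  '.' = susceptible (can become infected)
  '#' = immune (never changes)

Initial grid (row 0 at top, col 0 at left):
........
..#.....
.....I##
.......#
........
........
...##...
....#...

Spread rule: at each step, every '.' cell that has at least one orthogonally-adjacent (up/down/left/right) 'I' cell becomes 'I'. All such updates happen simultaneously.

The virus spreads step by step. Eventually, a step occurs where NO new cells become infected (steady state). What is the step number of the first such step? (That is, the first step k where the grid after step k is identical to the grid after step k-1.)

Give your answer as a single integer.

Step 0 (initial): 1 infected
Step 1: +3 new -> 4 infected
Step 2: +7 new -> 11 infected
Step 3: +9 new -> 20 infected
Step 4: +9 new -> 29 infected
Step 5: +9 new -> 38 infected
Step 6: +7 new -> 45 infected
Step 7: +5 new -> 50 infected
Step 8: +3 new -> 53 infected
Step 9: +3 new -> 56 infected
Step 10: +1 new -> 57 infected
Step 11: +0 new -> 57 infected

Answer: 11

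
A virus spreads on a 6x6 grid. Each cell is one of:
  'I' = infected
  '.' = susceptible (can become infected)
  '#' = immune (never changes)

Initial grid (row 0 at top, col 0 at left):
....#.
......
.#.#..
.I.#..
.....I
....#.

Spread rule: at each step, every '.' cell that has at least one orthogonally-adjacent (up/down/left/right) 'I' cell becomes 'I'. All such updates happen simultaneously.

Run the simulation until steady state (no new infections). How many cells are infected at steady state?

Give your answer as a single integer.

Step 0 (initial): 2 infected
Step 1: +6 new -> 8 infected
Step 2: +8 new -> 16 infected
Step 3: +7 new -> 23 infected
Step 4: +6 new -> 29 infected
Step 5: +2 new -> 31 infected
Step 6: +0 new -> 31 infected

Answer: 31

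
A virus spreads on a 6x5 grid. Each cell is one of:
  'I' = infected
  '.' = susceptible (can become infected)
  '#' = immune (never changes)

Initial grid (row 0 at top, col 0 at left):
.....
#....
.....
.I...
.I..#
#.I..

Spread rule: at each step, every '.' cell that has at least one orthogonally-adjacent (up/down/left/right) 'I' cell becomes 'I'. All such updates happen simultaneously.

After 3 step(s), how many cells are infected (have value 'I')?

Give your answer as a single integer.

Answer: 20

Derivation:
Step 0 (initial): 3 infected
Step 1: +7 new -> 10 infected
Step 2: +6 new -> 16 infected
Step 3: +4 new -> 20 infected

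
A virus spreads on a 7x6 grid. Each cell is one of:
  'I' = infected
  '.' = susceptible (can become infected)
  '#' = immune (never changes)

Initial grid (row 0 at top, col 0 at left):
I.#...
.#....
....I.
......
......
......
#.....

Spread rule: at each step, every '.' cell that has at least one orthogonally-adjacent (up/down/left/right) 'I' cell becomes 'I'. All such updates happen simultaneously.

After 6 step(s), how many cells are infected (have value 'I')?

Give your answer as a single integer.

Answer: 38

Derivation:
Step 0 (initial): 2 infected
Step 1: +6 new -> 8 infected
Step 2: +8 new -> 16 infected
Step 3: +9 new -> 25 infected
Step 4: +6 new -> 31 infected
Step 5: +5 new -> 36 infected
Step 6: +2 new -> 38 infected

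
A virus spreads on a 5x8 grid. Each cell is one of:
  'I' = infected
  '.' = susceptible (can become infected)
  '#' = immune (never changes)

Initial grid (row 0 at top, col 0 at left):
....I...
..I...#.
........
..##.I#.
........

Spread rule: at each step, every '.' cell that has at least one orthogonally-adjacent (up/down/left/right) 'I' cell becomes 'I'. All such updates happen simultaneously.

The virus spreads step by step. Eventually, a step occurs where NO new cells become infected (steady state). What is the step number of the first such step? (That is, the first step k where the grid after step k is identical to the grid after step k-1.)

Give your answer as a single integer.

Answer: 6

Derivation:
Step 0 (initial): 3 infected
Step 1: +10 new -> 13 infected
Step 2: +10 new -> 23 infected
Step 3: +7 new -> 30 infected
Step 4: +5 new -> 35 infected
Step 5: +1 new -> 36 infected
Step 6: +0 new -> 36 infected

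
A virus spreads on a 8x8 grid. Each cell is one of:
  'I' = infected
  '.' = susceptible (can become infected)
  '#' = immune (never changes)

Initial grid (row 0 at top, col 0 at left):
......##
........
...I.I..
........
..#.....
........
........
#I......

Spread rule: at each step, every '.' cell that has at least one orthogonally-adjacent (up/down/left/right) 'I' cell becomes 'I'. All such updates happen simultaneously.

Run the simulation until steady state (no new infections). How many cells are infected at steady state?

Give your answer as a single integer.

Step 0 (initial): 3 infected
Step 1: +9 new -> 12 infected
Step 2: +16 new -> 28 infected
Step 3: +16 new -> 44 infected
Step 4: +10 new -> 54 infected
Step 5: +4 new -> 58 infected
Step 6: +2 new -> 60 infected
Step 7: +0 new -> 60 infected

Answer: 60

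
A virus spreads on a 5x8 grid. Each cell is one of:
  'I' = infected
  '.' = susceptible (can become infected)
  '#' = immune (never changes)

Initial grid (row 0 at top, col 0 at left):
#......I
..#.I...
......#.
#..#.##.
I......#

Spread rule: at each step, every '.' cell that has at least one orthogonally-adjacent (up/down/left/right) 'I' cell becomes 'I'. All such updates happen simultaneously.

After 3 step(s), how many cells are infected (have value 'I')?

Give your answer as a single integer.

Answer: 26

Derivation:
Step 0 (initial): 3 infected
Step 1: +7 new -> 10 infected
Step 2: +9 new -> 19 infected
Step 3: +7 new -> 26 infected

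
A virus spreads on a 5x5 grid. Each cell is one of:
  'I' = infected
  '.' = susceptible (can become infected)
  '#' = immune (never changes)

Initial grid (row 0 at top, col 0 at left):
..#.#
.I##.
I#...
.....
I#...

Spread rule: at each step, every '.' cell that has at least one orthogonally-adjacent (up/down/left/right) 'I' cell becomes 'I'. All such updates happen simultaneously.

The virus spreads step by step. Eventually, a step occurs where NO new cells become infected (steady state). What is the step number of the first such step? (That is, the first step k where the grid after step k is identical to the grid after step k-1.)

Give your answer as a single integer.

Answer: 8

Derivation:
Step 0 (initial): 3 infected
Step 1: +3 new -> 6 infected
Step 2: +2 new -> 8 infected
Step 3: +1 new -> 9 infected
Step 4: +3 new -> 12 infected
Step 5: +3 new -> 15 infected
Step 6: +2 new -> 17 infected
Step 7: +1 new -> 18 infected
Step 8: +0 new -> 18 infected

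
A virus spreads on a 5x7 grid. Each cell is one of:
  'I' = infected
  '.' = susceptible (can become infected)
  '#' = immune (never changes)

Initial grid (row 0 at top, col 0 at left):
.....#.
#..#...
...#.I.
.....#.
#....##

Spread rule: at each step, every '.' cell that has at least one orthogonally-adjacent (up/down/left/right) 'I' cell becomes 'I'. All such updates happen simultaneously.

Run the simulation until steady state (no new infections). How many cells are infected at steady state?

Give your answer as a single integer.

Step 0 (initial): 1 infected
Step 1: +3 new -> 4 infected
Step 2: +4 new -> 8 infected
Step 3: +4 new -> 12 infected
Step 4: +3 new -> 15 infected
Step 5: +4 new -> 19 infected
Step 6: +5 new -> 24 infected
Step 7: +3 new -> 27 infected
Step 8: +0 new -> 27 infected

Answer: 27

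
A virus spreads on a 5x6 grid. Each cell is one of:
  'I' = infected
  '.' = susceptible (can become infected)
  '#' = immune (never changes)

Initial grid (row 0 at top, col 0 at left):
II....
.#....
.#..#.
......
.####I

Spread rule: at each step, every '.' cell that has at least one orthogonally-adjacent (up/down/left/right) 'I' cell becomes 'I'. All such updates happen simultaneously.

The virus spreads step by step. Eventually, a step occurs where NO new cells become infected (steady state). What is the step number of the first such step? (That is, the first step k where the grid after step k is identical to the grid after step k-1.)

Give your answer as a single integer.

Answer: 5

Derivation:
Step 0 (initial): 3 infected
Step 1: +3 new -> 6 infected
Step 2: +5 new -> 11 infected
Step 3: +6 new -> 17 infected
Step 4: +6 new -> 23 infected
Step 5: +0 new -> 23 infected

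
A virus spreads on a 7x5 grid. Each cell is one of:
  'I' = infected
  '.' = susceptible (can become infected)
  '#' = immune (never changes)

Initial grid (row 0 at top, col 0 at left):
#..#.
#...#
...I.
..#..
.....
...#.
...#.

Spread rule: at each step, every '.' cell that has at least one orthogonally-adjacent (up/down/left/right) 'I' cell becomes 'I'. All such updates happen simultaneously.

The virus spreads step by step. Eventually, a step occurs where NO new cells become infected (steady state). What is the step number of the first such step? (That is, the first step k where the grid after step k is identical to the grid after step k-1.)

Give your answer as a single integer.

Step 0 (initial): 1 infected
Step 1: +4 new -> 5 infected
Step 2: +4 new -> 9 infected
Step 3: +6 new -> 15 infected
Step 4: +5 new -> 20 infected
Step 5: +4 new -> 24 infected
Step 6: +2 new -> 26 infected
Step 7: +1 new -> 27 infected
Step 8: +0 new -> 27 infected

Answer: 8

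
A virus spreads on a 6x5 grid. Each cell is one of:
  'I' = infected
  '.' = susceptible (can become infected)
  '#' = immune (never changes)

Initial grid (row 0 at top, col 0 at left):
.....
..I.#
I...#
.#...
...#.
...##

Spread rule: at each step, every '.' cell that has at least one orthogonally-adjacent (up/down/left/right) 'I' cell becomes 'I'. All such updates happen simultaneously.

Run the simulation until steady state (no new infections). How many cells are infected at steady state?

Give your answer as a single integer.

Answer: 24

Derivation:
Step 0 (initial): 2 infected
Step 1: +7 new -> 9 infected
Step 2: +6 new -> 15 infected
Step 3: +5 new -> 20 infected
Step 4: +3 new -> 23 infected
Step 5: +1 new -> 24 infected
Step 6: +0 new -> 24 infected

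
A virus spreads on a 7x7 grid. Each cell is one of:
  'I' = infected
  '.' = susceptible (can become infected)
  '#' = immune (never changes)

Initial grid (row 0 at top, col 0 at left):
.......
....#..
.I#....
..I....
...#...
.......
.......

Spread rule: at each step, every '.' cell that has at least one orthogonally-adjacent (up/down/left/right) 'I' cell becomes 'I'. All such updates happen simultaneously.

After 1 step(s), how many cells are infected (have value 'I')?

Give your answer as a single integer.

Step 0 (initial): 2 infected
Step 1: +5 new -> 7 infected

Answer: 7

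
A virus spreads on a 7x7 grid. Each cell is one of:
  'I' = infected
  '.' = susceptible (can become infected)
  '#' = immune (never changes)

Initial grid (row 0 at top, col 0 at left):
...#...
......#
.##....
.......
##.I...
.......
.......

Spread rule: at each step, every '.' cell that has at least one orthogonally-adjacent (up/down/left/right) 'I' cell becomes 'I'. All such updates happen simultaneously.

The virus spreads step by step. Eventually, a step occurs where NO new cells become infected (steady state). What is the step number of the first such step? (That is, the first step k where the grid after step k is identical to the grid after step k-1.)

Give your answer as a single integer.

Step 0 (initial): 1 infected
Step 1: +4 new -> 5 infected
Step 2: +7 new -> 12 infected
Step 3: +9 new -> 21 infected
Step 4: +9 new -> 30 infected
Step 5: +8 new -> 38 infected
Step 6: +3 new -> 41 infected
Step 7: +2 new -> 43 infected
Step 8: +0 new -> 43 infected

Answer: 8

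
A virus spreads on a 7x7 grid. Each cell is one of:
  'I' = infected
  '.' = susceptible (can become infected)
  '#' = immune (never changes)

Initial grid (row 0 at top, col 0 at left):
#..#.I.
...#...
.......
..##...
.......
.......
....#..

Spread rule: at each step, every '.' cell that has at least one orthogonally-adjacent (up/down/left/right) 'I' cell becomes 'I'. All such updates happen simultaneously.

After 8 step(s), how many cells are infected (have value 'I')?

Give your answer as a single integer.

Step 0 (initial): 1 infected
Step 1: +3 new -> 4 infected
Step 2: +3 new -> 7 infected
Step 3: +3 new -> 10 infected
Step 4: +4 new -> 14 infected
Step 5: +4 new -> 18 infected
Step 6: +6 new -> 24 infected
Step 7: +7 new -> 31 infected
Step 8: +6 new -> 37 infected

Answer: 37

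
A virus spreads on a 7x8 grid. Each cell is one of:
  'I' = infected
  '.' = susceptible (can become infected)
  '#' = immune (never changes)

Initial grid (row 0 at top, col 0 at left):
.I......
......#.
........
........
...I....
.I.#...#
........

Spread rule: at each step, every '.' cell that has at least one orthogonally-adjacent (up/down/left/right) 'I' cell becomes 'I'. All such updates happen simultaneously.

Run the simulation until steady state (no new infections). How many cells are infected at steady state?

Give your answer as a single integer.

Answer: 53

Derivation:
Step 0 (initial): 3 infected
Step 1: +10 new -> 13 infected
Step 2: +13 new -> 26 infected
Step 3: +11 new -> 37 infected
Step 4: +7 new -> 44 infected
Step 5: +5 new -> 49 infected
Step 6: +3 new -> 52 infected
Step 7: +1 new -> 53 infected
Step 8: +0 new -> 53 infected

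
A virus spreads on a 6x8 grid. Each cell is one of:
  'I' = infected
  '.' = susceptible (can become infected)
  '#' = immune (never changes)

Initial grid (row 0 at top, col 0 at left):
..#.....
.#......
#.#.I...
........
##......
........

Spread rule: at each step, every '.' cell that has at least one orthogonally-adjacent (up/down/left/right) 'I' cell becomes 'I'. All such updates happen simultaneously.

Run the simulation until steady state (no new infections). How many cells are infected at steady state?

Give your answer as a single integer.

Step 0 (initial): 1 infected
Step 1: +4 new -> 5 infected
Step 2: +7 new -> 12 infected
Step 3: +10 new -> 22 infected
Step 4: +8 new -> 30 infected
Step 5: +6 new -> 36 infected
Step 6: +2 new -> 38 infected
Step 7: +1 new -> 39 infected
Step 8: +0 new -> 39 infected

Answer: 39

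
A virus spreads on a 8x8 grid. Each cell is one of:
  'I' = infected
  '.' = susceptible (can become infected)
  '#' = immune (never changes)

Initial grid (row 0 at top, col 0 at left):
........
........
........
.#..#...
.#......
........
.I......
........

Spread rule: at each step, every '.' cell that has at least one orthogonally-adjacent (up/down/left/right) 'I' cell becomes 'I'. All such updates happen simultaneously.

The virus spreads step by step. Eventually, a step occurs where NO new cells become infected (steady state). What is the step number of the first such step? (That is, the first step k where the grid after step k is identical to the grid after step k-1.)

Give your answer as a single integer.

Step 0 (initial): 1 infected
Step 1: +4 new -> 5 infected
Step 2: +5 new -> 10 infected
Step 3: +5 new -> 15 infected
Step 4: +6 new -> 21 infected
Step 5: +7 new -> 28 infected
Step 6: +8 new -> 36 infected
Step 7: +9 new -> 45 infected
Step 8: +6 new -> 51 infected
Step 9: +4 new -> 55 infected
Step 10: +3 new -> 58 infected
Step 11: +2 new -> 60 infected
Step 12: +1 new -> 61 infected
Step 13: +0 new -> 61 infected

Answer: 13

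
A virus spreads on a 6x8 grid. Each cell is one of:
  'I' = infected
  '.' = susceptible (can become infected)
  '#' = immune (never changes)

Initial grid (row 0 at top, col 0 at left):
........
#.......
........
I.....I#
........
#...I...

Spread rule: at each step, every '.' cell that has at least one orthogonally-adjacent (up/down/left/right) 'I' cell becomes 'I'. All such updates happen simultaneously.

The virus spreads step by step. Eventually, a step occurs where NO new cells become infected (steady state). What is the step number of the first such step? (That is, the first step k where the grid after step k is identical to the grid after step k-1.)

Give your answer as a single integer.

Step 0 (initial): 3 infected
Step 1: +9 new -> 12 infected
Step 2: +12 new -> 24 infected
Step 3: +10 new -> 34 infected
Step 4: +6 new -> 40 infected
Step 5: +4 new -> 44 infected
Step 6: +1 new -> 45 infected
Step 7: +0 new -> 45 infected

Answer: 7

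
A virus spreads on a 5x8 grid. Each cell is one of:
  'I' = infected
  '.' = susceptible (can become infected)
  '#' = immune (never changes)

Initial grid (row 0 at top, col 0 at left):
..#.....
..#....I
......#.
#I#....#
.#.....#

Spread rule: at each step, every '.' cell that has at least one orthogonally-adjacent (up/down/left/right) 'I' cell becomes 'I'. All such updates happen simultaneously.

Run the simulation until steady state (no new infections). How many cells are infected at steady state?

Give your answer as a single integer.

Step 0 (initial): 2 infected
Step 1: +4 new -> 6 infected
Step 2: +5 new -> 11 infected
Step 3: +6 new -> 17 infected
Step 4: +6 new -> 23 infected
Step 5: +5 new -> 28 infected
Step 6: +3 new -> 31 infected
Step 7: +0 new -> 31 infected

Answer: 31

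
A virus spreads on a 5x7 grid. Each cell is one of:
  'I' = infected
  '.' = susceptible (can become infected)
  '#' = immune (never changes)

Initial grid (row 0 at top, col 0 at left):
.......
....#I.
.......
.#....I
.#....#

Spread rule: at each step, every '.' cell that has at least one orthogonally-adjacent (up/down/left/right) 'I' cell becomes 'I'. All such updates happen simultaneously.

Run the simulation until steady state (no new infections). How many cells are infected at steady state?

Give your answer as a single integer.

Step 0 (initial): 2 infected
Step 1: +5 new -> 7 infected
Step 2: +5 new -> 12 infected
Step 3: +4 new -> 16 infected
Step 4: +5 new -> 21 infected
Step 5: +4 new -> 25 infected
Step 6: +3 new -> 28 infected
Step 7: +2 new -> 30 infected
Step 8: +1 new -> 31 infected
Step 9: +0 new -> 31 infected

Answer: 31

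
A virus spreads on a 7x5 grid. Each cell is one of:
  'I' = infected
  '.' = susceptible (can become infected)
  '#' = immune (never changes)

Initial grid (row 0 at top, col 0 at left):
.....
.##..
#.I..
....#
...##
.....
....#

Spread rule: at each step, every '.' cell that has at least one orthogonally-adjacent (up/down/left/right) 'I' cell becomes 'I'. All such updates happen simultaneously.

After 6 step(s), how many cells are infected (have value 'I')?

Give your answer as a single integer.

Answer: 27

Derivation:
Step 0 (initial): 1 infected
Step 1: +3 new -> 4 infected
Step 2: +5 new -> 9 infected
Step 3: +5 new -> 14 infected
Step 4: +6 new -> 20 infected
Step 5: +5 new -> 25 infected
Step 6: +2 new -> 27 infected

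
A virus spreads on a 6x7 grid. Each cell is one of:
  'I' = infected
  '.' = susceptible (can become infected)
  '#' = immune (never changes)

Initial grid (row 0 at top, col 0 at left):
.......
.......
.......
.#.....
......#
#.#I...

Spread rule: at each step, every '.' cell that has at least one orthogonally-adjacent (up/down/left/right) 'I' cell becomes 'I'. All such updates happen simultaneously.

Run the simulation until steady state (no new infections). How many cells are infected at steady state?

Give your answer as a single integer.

Step 0 (initial): 1 infected
Step 1: +2 new -> 3 infected
Step 2: +4 new -> 7 infected
Step 3: +6 new -> 13 infected
Step 4: +6 new -> 19 infected
Step 5: +7 new -> 26 infected
Step 6: +6 new -> 32 infected
Step 7: +4 new -> 36 infected
Step 8: +2 new -> 38 infected
Step 9: +0 new -> 38 infected

Answer: 38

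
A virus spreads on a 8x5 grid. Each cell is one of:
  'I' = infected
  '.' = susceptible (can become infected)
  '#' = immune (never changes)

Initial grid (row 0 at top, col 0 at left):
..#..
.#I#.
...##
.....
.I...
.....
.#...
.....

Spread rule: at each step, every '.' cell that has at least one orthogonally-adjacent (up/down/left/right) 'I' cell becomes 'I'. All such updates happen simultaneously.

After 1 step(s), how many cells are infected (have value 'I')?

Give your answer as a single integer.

Answer: 7

Derivation:
Step 0 (initial): 2 infected
Step 1: +5 new -> 7 infected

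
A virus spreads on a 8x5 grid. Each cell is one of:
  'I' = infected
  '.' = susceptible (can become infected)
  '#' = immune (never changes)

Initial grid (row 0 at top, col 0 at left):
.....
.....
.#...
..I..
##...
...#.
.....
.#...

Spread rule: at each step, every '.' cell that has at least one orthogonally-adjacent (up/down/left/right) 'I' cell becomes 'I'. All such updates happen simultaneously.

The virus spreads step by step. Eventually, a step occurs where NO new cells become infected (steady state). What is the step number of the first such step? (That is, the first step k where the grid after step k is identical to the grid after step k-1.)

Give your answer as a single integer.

Step 0 (initial): 1 infected
Step 1: +4 new -> 5 infected
Step 2: +6 new -> 11 infected
Step 3: +8 new -> 19 infected
Step 4: +9 new -> 28 infected
Step 5: +5 new -> 33 infected
Step 6: +2 new -> 35 infected
Step 7: +0 new -> 35 infected

Answer: 7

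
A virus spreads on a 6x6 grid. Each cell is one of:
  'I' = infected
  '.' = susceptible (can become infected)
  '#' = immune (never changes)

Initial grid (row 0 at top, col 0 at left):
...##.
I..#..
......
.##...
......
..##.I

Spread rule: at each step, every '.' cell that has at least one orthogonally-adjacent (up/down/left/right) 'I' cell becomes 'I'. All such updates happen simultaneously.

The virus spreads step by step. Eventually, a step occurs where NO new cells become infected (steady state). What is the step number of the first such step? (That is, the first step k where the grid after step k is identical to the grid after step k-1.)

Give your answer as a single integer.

Answer: 6

Derivation:
Step 0 (initial): 2 infected
Step 1: +5 new -> 7 infected
Step 2: +6 new -> 13 infected
Step 3: +6 new -> 19 infected
Step 4: +7 new -> 26 infected
Step 5: +3 new -> 29 infected
Step 6: +0 new -> 29 infected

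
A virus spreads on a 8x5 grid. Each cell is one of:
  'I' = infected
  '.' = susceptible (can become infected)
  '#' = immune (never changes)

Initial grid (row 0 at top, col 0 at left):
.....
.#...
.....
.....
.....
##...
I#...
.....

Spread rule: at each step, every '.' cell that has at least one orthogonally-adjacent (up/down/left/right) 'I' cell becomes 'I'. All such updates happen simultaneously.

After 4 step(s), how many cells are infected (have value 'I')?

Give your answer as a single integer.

Step 0 (initial): 1 infected
Step 1: +1 new -> 2 infected
Step 2: +1 new -> 3 infected
Step 3: +1 new -> 4 infected
Step 4: +2 new -> 6 infected

Answer: 6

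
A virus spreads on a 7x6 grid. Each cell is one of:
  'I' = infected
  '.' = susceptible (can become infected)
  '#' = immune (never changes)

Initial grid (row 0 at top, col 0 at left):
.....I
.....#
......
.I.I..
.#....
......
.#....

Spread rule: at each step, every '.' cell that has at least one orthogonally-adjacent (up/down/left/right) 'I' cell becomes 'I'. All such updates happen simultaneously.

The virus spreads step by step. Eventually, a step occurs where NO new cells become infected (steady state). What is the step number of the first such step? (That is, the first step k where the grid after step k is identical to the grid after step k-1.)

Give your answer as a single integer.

Step 0 (initial): 3 infected
Step 1: +7 new -> 10 infected
Step 2: +12 new -> 22 infected
Step 3: +10 new -> 32 infected
Step 4: +6 new -> 38 infected
Step 5: +1 new -> 39 infected
Step 6: +0 new -> 39 infected

Answer: 6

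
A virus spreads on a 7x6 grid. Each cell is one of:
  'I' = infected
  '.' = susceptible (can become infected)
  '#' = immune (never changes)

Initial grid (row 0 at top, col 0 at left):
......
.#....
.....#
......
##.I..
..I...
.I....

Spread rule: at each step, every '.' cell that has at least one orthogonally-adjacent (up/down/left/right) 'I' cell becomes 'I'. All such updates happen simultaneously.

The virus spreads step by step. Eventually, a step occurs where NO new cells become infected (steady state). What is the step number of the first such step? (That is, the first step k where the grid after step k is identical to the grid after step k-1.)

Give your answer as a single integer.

Step 0 (initial): 3 infected
Step 1: +7 new -> 10 infected
Step 2: +7 new -> 17 infected
Step 3: +7 new -> 24 infected
Step 4: +6 new -> 30 infected
Step 5: +4 new -> 34 infected
Step 6: +3 new -> 37 infected
Step 7: +1 new -> 38 infected
Step 8: +0 new -> 38 infected

Answer: 8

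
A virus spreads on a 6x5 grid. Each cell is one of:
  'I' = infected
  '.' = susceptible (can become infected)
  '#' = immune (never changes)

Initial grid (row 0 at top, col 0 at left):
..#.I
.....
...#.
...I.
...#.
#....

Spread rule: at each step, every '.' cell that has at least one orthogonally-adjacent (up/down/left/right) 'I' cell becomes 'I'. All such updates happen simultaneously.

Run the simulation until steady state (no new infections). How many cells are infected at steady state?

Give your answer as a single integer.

Step 0 (initial): 2 infected
Step 1: +4 new -> 6 infected
Step 2: +6 new -> 12 infected
Step 3: +6 new -> 18 infected
Step 4: +5 new -> 23 infected
Step 5: +2 new -> 25 infected
Step 6: +1 new -> 26 infected
Step 7: +0 new -> 26 infected

Answer: 26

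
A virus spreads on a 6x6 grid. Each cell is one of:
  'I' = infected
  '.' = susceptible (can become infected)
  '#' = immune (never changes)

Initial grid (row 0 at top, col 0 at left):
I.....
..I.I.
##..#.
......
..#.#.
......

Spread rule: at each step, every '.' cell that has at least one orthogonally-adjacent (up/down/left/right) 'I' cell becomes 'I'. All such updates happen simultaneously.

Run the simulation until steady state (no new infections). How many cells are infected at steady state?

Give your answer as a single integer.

Answer: 31

Derivation:
Step 0 (initial): 3 infected
Step 1: +8 new -> 11 infected
Step 2: +5 new -> 16 infected
Step 3: +3 new -> 19 infected
Step 4: +5 new -> 24 infected
Step 5: +4 new -> 28 infected
Step 6: +3 new -> 31 infected
Step 7: +0 new -> 31 infected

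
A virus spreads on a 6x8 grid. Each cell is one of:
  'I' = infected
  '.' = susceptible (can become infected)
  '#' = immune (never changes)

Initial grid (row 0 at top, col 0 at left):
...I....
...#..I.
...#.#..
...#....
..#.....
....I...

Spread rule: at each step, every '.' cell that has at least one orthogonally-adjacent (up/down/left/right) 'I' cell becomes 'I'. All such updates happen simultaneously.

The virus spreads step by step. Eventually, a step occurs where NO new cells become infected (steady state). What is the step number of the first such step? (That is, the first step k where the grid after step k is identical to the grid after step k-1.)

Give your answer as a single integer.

Answer: 7

Derivation:
Step 0 (initial): 3 infected
Step 1: +9 new -> 12 infected
Step 2: +12 new -> 24 infected
Step 3: +9 new -> 33 infected
Step 4: +6 new -> 39 infected
Step 5: +3 new -> 42 infected
Step 6: +1 new -> 43 infected
Step 7: +0 new -> 43 infected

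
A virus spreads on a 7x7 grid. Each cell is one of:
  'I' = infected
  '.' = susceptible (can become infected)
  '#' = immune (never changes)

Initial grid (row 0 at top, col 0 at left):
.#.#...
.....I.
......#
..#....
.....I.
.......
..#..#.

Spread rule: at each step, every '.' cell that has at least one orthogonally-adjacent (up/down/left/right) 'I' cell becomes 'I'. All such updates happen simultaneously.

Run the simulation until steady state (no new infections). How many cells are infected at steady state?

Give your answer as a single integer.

Step 0 (initial): 2 infected
Step 1: +8 new -> 10 infected
Step 2: +9 new -> 19 infected
Step 3: +7 new -> 26 infected
Step 4: +6 new -> 32 infected
Step 5: +5 new -> 37 infected
Step 6: +5 new -> 42 infected
Step 7: +1 new -> 43 infected
Step 8: +0 new -> 43 infected

Answer: 43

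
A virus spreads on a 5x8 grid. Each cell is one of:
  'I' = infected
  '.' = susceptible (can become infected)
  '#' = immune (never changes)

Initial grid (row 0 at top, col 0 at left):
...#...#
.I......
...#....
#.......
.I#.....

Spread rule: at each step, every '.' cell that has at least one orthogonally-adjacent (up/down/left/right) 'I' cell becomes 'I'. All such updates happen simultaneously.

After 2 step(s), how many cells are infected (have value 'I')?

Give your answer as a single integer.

Step 0 (initial): 2 infected
Step 1: +6 new -> 8 infected
Step 2: +6 new -> 14 infected

Answer: 14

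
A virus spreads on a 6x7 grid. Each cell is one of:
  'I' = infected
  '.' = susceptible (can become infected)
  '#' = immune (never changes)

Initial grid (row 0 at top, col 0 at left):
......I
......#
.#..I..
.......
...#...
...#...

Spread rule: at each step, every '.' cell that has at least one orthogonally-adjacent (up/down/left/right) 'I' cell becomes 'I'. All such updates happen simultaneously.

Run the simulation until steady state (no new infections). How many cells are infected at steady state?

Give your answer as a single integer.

Answer: 38

Derivation:
Step 0 (initial): 2 infected
Step 1: +5 new -> 7 infected
Step 2: +8 new -> 15 infected
Step 3: +6 new -> 21 infected
Step 4: +6 new -> 27 infected
Step 5: +6 new -> 33 infected
Step 6: +4 new -> 37 infected
Step 7: +1 new -> 38 infected
Step 8: +0 new -> 38 infected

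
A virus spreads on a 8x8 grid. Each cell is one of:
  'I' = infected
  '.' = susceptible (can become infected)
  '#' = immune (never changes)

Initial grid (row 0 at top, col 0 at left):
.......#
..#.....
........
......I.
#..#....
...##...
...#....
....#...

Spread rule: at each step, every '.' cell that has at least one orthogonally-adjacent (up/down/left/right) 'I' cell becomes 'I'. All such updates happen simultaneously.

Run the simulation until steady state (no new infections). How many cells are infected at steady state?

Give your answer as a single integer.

Answer: 56

Derivation:
Step 0 (initial): 1 infected
Step 1: +4 new -> 5 infected
Step 2: +7 new -> 12 infected
Step 3: +9 new -> 21 infected
Step 4: +7 new -> 28 infected
Step 5: +8 new -> 36 infected
Step 6: +5 new -> 41 infected
Step 7: +5 new -> 46 infected
Step 8: +5 new -> 51 infected
Step 9: +4 new -> 55 infected
Step 10: +1 new -> 56 infected
Step 11: +0 new -> 56 infected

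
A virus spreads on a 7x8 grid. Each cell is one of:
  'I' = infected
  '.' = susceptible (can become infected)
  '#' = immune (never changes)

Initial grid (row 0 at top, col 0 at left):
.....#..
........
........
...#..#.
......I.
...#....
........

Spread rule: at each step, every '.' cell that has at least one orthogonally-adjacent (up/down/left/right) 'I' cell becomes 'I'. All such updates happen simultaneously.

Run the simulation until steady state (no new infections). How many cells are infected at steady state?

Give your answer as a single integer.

Step 0 (initial): 1 infected
Step 1: +3 new -> 4 infected
Step 2: +6 new -> 10 infected
Step 3: +7 new -> 17 infected
Step 4: +6 new -> 23 infected
Step 5: +8 new -> 31 infected
Step 6: +8 new -> 39 infected
Step 7: +6 new -> 45 infected
Step 8: +4 new -> 49 infected
Step 9: +2 new -> 51 infected
Step 10: +1 new -> 52 infected
Step 11: +0 new -> 52 infected

Answer: 52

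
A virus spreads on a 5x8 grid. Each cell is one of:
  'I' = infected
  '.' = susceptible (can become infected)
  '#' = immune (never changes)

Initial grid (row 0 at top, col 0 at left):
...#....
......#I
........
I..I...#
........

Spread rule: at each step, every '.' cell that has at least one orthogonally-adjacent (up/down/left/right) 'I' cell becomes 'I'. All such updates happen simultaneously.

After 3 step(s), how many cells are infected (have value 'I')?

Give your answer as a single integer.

Answer: 31

Derivation:
Step 0 (initial): 3 infected
Step 1: +9 new -> 12 infected
Step 2: +11 new -> 23 infected
Step 3: +8 new -> 31 infected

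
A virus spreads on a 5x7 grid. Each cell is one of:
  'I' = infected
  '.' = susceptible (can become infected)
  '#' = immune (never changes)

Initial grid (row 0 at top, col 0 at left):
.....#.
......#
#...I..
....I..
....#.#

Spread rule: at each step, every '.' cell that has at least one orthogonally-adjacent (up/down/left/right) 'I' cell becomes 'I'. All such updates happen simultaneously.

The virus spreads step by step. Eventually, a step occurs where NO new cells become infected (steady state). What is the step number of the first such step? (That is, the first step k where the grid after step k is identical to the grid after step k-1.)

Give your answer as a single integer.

Answer: 7

Derivation:
Step 0 (initial): 2 infected
Step 1: +5 new -> 7 infected
Step 2: +9 new -> 16 infected
Step 3: +5 new -> 21 infected
Step 4: +4 new -> 25 infected
Step 5: +3 new -> 28 infected
Step 6: +1 new -> 29 infected
Step 7: +0 new -> 29 infected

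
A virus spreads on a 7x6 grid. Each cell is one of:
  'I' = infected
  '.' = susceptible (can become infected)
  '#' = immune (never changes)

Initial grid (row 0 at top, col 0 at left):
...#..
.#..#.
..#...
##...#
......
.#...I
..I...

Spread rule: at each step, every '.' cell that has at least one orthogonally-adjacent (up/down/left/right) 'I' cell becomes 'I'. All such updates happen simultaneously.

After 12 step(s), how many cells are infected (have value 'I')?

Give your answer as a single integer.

Step 0 (initial): 2 infected
Step 1: +6 new -> 8 infected
Step 2: +5 new -> 13 infected
Step 3: +5 new -> 18 infected
Step 4: +3 new -> 21 infected
Step 5: +2 new -> 23 infected
Step 6: +2 new -> 25 infected
Step 7: +2 new -> 27 infected
Step 8: +2 new -> 29 infected
Step 9: +1 new -> 30 infected
Step 10: +1 new -> 31 infected
Step 11: +1 new -> 32 infected
Step 12: +1 new -> 33 infected

Answer: 33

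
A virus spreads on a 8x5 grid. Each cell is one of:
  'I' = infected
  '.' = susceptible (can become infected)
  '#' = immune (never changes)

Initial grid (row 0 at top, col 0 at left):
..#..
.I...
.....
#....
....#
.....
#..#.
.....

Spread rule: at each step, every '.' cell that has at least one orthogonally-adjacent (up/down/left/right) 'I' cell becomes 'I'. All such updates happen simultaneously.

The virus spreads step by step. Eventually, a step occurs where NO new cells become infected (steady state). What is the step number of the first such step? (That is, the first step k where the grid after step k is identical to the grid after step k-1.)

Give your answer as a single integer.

Step 0 (initial): 1 infected
Step 1: +4 new -> 5 infected
Step 2: +5 new -> 10 infected
Step 3: +5 new -> 15 infected
Step 4: +6 new -> 21 infected
Step 5: +5 new -> 26 infected
Step 6: +3 new -> 29 infected
Step 7: +3 new -> 32 infected
Step 8: +2 new -> 34 infected
Step 9: +1 new -> 35 infected
Step 10: +0 new -> 35 infected

Answer: 10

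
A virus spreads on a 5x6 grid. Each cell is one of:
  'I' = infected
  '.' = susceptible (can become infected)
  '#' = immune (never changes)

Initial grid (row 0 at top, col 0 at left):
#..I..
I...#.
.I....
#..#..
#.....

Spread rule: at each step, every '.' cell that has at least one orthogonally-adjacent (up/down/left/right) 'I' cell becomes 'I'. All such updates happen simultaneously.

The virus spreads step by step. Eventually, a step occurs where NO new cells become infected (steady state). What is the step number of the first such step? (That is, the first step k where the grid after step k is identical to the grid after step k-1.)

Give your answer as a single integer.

Step 0 (initial): 3 infected
Step 1: +7 new -> 10 infected
Step 2: +6 new -> 16 infected
Step 3: +3 new -> 19 infected
Step 4: +3 new -> 22 infected
Step 5: +2 new -> 24 infected
Step 6: +1 new -> 25 infected
Step 7: +0 new -> 25 infected

Answer: 7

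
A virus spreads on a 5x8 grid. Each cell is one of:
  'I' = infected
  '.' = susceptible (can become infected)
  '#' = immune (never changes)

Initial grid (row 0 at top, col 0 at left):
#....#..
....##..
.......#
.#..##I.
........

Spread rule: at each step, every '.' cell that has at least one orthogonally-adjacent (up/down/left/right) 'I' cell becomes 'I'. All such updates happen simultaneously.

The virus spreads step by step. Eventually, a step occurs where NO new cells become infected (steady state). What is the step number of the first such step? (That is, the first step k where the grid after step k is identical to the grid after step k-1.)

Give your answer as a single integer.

Step 0 (initial): 1 infected
Step 1: +3 new -> 4 infected
Step 2: +4 new -> 8 infected
Step 3: +4 new -> 12 infected
Step 4: +3 new -> 15 infected
Step 5: +4 new -> 19 infected
Step 6: +5 new -> 24 infected
Step 7: +5 new -> 29 infected
Step 8: +3 new -> 32 infected
Step 9: +0 new -> 32 infected

Answer: 9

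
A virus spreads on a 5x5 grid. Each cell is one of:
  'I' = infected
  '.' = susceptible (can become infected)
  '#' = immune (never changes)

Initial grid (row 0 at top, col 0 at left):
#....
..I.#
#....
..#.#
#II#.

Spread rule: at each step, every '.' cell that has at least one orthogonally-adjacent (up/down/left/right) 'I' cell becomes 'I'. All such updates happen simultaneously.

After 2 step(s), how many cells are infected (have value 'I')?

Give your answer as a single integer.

Answer: 14

Derivation:
Step 0 (initial): 3 infected
Step 1: +5 new -> 8 infected
Step 2: +6 new -> 14 infected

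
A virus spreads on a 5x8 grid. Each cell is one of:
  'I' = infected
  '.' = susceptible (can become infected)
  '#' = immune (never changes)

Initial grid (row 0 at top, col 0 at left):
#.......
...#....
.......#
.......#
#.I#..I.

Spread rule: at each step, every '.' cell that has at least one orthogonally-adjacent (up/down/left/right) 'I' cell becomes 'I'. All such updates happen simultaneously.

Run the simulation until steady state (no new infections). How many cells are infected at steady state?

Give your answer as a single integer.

Answer: 34

Derivation:
Step 0 (initial): 2 infected
Step 1: +5 new -> 7 infected
Step 2: +6 new -> 13 infected
Step 3: +7 new -> 20 infected
Step 4: +7 new -> 27 infected
Step 5: +6 new -> 33 infected
Step 6: +1 new -> 34 infected
Step 7: +0 new -> 34 infected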